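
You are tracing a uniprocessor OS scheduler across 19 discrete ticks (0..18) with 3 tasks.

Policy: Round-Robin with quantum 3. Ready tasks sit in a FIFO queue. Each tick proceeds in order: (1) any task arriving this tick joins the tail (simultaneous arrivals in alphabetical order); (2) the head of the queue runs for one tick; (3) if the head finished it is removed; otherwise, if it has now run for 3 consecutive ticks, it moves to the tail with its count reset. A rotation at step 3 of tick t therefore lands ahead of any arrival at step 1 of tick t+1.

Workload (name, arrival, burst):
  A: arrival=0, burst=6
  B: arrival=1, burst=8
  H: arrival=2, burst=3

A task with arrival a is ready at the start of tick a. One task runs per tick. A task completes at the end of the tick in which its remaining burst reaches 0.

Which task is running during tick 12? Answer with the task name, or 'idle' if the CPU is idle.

running at tick 12 = B

t=0: queue=[A] q_used=0 → run A
t=1: queue=[A,B] q_used=1 → run A
t=2: queue=[A,B,H] q_used=2 → run A
t=3: queue=[B,H,A] q_used=0 → run B
t=4: queue=[B,H,A] q_used=1 → run B
t=5: queue=[B,H,A] q_used=2 → run B
t=6: queue=[H,A,B] q_used=0 → run H
t=7: queue=[H,A,B] q_used=1 → run H
t=8: queue=[H,A,B] q_used=2 → run H
t=9: queue=[A,B] q_used=0 → run A
t=10: queue=[A,B] q_used=1 → run A
t=11: queue=[A,B] q_used=2 → run A
t=12: queue=[B] q_used=0 → run B
t=13: queue=[B] q_used=1 → run B
t=14: queue=[B] q_used=2 → run B
t=15: queue=[B] q_used=0 → run B
t=16: queue=[B] q_used=1 → run B
t=17: (idle)
t=18: (idle)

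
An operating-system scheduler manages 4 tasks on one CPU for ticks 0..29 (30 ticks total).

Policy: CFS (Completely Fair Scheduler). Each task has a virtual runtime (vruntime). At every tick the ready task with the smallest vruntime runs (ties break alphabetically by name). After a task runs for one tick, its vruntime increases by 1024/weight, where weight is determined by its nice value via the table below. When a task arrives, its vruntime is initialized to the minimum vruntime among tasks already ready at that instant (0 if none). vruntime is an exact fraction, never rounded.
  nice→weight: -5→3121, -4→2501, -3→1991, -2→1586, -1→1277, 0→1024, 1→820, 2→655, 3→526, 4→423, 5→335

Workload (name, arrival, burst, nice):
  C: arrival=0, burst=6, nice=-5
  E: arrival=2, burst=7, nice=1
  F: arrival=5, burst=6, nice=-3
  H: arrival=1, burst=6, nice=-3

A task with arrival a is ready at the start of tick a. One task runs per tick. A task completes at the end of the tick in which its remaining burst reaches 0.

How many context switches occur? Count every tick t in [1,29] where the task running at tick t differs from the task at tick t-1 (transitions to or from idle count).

t=0: vr[C=0] → run C
t=1: vr[C=1024/3121 H=1024/3121] → run C
t=2: vr[C=2048/3121 E=1024/3121 H=1024/3121] → run E
t=3: vr[C=2048/3121 E=1008896/639805 H=1024/3121] → run H
t=4: vr[C=2048/3121 E=1008896/639805 H=5234688/6213911] → run C
t=5: vr[C=3072/3121 E=1008896/639805 F=5234688/6213911 H=5234688/6213911] → run F
t=6: vr[C=3072/3121 E=1008896/639805 F=8430592/6213911 H=5234688/6213911] → run H
t=7: vr[C=3072/3121 E=1008896/639805 F=8430592/6213911 H=8430592/6213911] → run C
t=8: vr[C=4096/3121 E=1008896/639805 F=8430592/6213911 H=8430592/6213911] → run C
t=9: vr[C=5120/3121 E=1008896/639805 F=8430592/6213911 H=8430592/6213911] → run F
t=10: vr[C=5120/3121 E=1008896/639805 F=11626496/6213911 H=8430592/6213911] → run H
t=11: vr[C=5120/3121 E=1008896/639805 F=11626496/6213911 H=11626496/6213911] → run E
t=12: vr[C=5120/3121 E=1807872/639805 F=11626496/6213911 H=11626496/6213911] → run C
t=13: vr[E=1807872/639805 F=11626496/6213911 H=11626496/6213911] → run F
t=14: vr[E=1807872/639805 F=14822400/6213911 H=11626496/6213911] → run H
t=15: vr[E=1807872/639805 F=14822400/6213911 H=14822400/6213911] → run F
t=16: vr[E=1807872/639805 F=18018304/6213911 H=14822400/6213911] → run H
t=17: vr[E=1807872/639805 F=18018304/6213911 H=18018304/6213911] → run E
t=18: vr[E=2606848/639805 F=18018304/6213911 H=18018304/6213911] → run F
t=19: vr[E=2606848/639805 F=21214208/6213911 H=18018304/6213911] → run H
t=20: vr[E=2606848/639805 F=21214208/6213911] → run F
t=21: vr[E=2606848/639805] → run E
t=22: vr[E=3405824/639805] → run E
t=23: vr[E=840960/127961] → run E
t=24: vr[E=5003776/639805] → run E
t=25: (idle)
t=26: (idle)
t=27: (idle)
t=28: (idle)
t=29: (idle)

context switches = 20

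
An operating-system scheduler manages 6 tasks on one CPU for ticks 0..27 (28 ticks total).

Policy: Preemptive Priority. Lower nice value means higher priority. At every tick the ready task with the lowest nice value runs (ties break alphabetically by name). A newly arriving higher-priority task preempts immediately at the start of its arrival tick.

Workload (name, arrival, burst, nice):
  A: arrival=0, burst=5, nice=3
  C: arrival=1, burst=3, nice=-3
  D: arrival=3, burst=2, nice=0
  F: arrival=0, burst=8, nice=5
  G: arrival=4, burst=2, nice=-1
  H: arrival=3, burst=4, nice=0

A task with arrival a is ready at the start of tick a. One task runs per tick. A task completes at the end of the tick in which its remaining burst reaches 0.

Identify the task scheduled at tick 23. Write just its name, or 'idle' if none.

t=0: ready={A,F} → run A
t=1: ready={A,C,F} → run C
t=2: ready={A,C,F} → run C
t=3: ready={A,C,D,F,H} → run C
t=4: ready={A,D,F,G,H} → run G
t=5: ready={A,D,F,G,H} → run G
t=6: ready={A,D,F,H} → run D
t=7: ready={A,D,F,H} → run D
t=8: ready={A,F,H} → run H
t=9: ready={A,F,H} → run H
t=10: ready={A,F,H} → run H
t=11: ready={A,F,H} → run H
t=12: ready={A,F} → run A
t=13: ready={A,F} → run A
t=14: ready={A,F} → run A
t=15: ready={A,F} → run A
t=16: ready={F} → run F
t=17: ready={F} → run F
t=18: ready={F} → run F
t=19: ready={F} → run F
t=20: ready={F} → run F
t=21: ready={F} → run F
t=22: ready={F} → run F
t=23: ready={F} → run F
t=24: (idle)
t=25: (idle)
t=26: (idle)
t=27: (idle)

running at tick 23 = F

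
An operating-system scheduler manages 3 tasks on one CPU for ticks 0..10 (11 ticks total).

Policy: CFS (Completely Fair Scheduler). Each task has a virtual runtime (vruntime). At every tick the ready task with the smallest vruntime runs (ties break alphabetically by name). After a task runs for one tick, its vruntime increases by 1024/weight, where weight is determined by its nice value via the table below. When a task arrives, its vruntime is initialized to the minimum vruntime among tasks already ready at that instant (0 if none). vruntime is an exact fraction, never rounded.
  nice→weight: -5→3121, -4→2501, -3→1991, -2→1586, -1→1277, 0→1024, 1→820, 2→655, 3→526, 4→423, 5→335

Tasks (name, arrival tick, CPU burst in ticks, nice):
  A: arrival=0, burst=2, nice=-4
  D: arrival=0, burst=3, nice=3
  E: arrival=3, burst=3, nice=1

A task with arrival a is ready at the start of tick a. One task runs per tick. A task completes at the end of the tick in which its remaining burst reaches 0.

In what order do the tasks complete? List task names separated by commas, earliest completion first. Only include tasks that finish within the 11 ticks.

completion order = A, D, E

t=0: vr[A=0 D=0] → run A
t=1: vr[A=1024/2501 D=0] → run D
t=2: vr[A=1024/2501 D=512/263] → run A
t=3: vr[D=512/263 E=512/263] → run D
t=4: vr[D=1024/263 E=512/263] → run E
t=5: vr[D=1024/263 E=172288/53915] → run E
t=6: vr[D=1024/263 E=239616/53915] → run D
t=7: vr[E=239616/53915] → run E
t=8: (idle)
t=9: (idle)
t=10: (idle)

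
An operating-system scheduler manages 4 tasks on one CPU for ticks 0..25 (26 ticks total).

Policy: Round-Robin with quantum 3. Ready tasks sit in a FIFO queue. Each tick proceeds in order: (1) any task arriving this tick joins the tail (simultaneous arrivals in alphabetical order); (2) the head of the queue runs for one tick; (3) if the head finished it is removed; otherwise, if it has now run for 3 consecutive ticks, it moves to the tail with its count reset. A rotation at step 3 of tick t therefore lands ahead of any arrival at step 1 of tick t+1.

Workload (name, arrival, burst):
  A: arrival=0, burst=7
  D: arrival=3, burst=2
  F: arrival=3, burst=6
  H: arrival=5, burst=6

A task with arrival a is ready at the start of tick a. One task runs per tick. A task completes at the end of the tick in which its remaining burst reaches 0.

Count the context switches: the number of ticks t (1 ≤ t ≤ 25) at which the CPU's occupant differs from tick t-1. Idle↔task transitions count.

context switches = 7

t=0: queue=[A] q_used=0 → run A
t=1: queue=[A] q_used=1 → run A
t=2: queue=[A] q_used=2 → run A
t=3: queue=[A,D,F] q_used=0 → run A
t=4: queue=[A,D,F] q_used=1 → run A
t=5: queue=[A,D,F,H] q_used=2 → run A
t=6: queue=[D,F,H,A] q_used=0 → run D
t=7: queue=[D,F,H,A] q_used=1 → run D
t=8: queue=[F,H,A] q_used=0 → run F
t=9: queue=[F,H,A] q_used=1 → run F
t=10: queue=[F,H,A] q_used=2 → run F
t=11: queue=[H,A,F] q_used=0 → run H
t=12: queue=[H,A,F] q_used=1 → run H
t=13: queue=[H,A,F] q_used=2 → run H
t=14: queue=[A,F,H] q_used=0 → run A
t=15: queue=[F,H] q_used=0 → run F
t=16: queue=[F,H] q_used=1 → run F
t=17: queue=[F,H] q_used=2 → run F
t=18: queue=[H] q_used=0 → run H
t=19: queue=[H] q_used=1 → run H
t=20: queue=[H] q_used=2 → run H
t=21: (idle)
t=22: (idle)
t=23: (idle)
t=24: (idle)
t=25: (idle)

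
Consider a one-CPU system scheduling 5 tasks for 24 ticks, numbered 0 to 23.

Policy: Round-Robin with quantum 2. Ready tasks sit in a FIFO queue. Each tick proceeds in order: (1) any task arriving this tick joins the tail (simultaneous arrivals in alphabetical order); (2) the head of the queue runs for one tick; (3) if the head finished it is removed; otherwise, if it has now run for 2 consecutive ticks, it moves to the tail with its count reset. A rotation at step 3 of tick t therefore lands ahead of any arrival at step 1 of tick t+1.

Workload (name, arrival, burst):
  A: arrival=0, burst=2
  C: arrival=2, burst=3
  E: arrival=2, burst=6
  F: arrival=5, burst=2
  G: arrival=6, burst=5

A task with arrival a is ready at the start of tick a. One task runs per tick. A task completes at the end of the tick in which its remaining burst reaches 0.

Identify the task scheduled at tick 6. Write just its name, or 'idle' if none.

t=0: queue=[A] q_used=0 → run A
t=1: queue=[A] q_used=1 → run A
t=2: queue=[C,E] q_used=0 → run C
t=3: queue=[C,E] q_used=1 → run C
t=4: queue=[E,C] q_used=0 → run E
t=5: queue=[E,C,F] q_used=1 → run E
t=6: queue=[C,F,E,G] q_used=0 → run C
t=7: queue=[F,E,G] q_used=0 → run F
t=8: queue=[F,E,G] q_used=1 → run F
t=9: queue=[E,G] q_used=0 → run E
t=10: queue=[E,G] q_used=1 → run E
t=11: queue=[G,E] q_used=0 → run G
t=12: queue=[G,E] q_used=1 → run G
t=13: queue=[E,G] q_used=0 → run E
t=14: queue=[E,G] q_used=1 → run E
t=15: queue=[G] q_used=0 → run G
t=16: queue=[G] q_used=1 → run G
t=17: queue=[G] q_used=0 → run G
t=18: (idle)
t=19: (idle)
t=20: (idle)
t=21: (idle)
t=22: (idle)
t=23: (idle)

running at tick 6 = C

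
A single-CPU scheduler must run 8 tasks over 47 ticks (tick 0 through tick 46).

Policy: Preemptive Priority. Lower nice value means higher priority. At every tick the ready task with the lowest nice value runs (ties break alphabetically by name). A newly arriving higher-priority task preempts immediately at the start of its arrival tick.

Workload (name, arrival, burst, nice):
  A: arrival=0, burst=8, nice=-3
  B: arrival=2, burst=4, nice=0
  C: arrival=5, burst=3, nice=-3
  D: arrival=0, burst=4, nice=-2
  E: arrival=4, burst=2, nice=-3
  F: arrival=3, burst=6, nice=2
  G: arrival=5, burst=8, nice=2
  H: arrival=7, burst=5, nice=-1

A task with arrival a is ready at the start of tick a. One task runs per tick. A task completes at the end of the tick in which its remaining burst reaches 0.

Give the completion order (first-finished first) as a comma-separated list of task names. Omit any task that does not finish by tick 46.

completion order = A, C, E, D, H, B, F, G

t=0: ready={A,D} → run A
t=1: ready={A,D} → run A
t=2: ready={A,B,D} → run A
t=3: ready={A,B,D,F} → run A
t=4: ready={A,B,D,E,F} → run A
t=5: ready={A,B,C,D,E,F,G} → run A
t=6: ready={A,B,C,D,E,F,G} → run A
t=7: ready={A,B,C,D,E,F,G,H} → run A
t=8: ready={B,C,D,E,F,G,H} → run C
t=9: ready={B,C,D,E,F,G,H} → run C
t=10: ready={B,C,D,E,F,G,H} → run C
t=11: ready={B,D,E,F,G,H} → run E
t=12: ready={B,D,E,F,G,H} → run E
t=13: ready={B,D,F,G,H} → run D
t=14: ready={B,D,F,G,H} → run D
t=15: ready={B,D,F,G,H} → run D
t=16: ready={B,D,F,G,H} → run D
t=17: ready={B,F,G,H} → run H
t=18: ready={B,F,G,H} → run H
t=19: ready={B,F,G,H} → run H
t=20: ready={B,F,G,H} → run H
t=21: ready={B,F,G,H} → run H
t=22: ready={B,F,G} → run B
t=23: ready={B,F,G} → run B
t=24: ready={B,F,G} → run B
t=25: ready={B,F,G} → run B
t=26: ready={F,G} → run F
t=27: ready={F,G} → run F
t=28: ready={F,G} → run F
t=29: ready={F,G} → run F
t=30: ready={F,G} → run F
t=31: ready={F,G} → run F
t=32: ready={G} → run G
t=33: ready={G} → run G
t=34: ready={G} → run G
t=35: ready={G} → run G
t=36: ready={G} → run G
t=37: ready={G} → run G
t=38: ready={G} → run G
t=39: ready={G} → run G
t=40: (idle)
t=41: (idle)
t=42: (idle)
t=43: (idle)
t=44: (idle)
t=45: (idle)
t=46: (idle)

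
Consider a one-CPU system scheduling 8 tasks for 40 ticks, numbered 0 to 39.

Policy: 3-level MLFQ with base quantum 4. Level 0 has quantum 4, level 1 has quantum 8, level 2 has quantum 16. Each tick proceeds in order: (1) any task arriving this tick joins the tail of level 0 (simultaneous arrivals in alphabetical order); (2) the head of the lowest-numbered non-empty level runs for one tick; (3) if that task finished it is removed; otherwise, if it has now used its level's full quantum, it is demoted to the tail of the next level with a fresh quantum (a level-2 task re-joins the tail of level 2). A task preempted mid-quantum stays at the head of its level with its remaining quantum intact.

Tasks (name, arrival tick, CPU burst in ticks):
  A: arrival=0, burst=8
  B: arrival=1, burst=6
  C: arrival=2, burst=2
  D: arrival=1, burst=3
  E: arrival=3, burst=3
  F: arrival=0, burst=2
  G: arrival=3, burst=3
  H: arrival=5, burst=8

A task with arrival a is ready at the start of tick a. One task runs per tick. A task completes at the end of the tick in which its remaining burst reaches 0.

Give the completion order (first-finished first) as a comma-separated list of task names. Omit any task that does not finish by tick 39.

t=0: L0/L1/L2 = AF/-/- → run A
t=1: L0/L1/L2 = AFBD/-/- → run A
t=2: L0/L1/L2 = AFBDC/-/- → run A
t=3: L0/L1/L2 = AFBDCEG/-/- → run A
t=4: L0/L1/L2 = FBDCEG/A/- → run F
t=5: L0/L1/L2 = FBDCEGH/A/- → run F
t=6: L0/L1/L2 = BDCEGH/A/- → run B
t=7: L0/L1/L2 = BDCEGH/A/- → run B
t=8: L0/L1/L2 = BDCEGH/A/- → run B
t=9: L0/L1/L2 = BDCEGH/A/- → run B
t=10: L0/L1/L2 = DCEGH/AB/- → run D
t=11: L0/L1/L2 = DCEGH/AB/- → run D
t=12: L0/L1/L2 = DCEGH/AB/- → run D
t=13: L0/L1/L2 = CEGH/AB/- → run C
t=14: L0/L1/L2 = CEGH/AB/- → run C
t=15: L0/L1/L2 = EGH/AB/- → run E
t=16: L0/L1/L2 = EGH/AB/- → run E
t=17: L0/L1/L2 = EGH/AB/- → run E
t=18: L0/L1/L2 = GH/AB/- → run G
t=19: L0/L1/L2 = GH/AB/- → run G
t=20: L0/L1/L2 = GH/AB/- → run G
t=21: L0/L1/L2 = H/AB/- → run H
t=22: L0/L1/L2 = H/AB/- → run H
t=23: L0/L1/L2 = H/AB/- → run H
t=24: L0/L1/L2 = H/AB/- → run H
t=25: L0/L1/L2 = -/ABH/- → run A
t=26: L0/L1/L2 = -/ABH/- → run A
t=27: L0/L1/L2 = -/ABH/- → run A
t=28: L0/L1/L2 = -/ABH/- → run A
t=29: L0/L1/L2 = -/BH/- → run B
t=30: L0/L1/L2 = -/BH/- → run B
t=31: L0/L1/L2 = -/H/- → run H
t=32: L0/L1/L2 = -/H/- → run H
t=33: L0/L1/L2 = -/H/- → run H
t=34: L0/L1/L2 = -/H/- → run H
t=35: (idle)
t=36: (idle)
t=37: (idle)
t=38: (idle)
t=39: (idle)

completion order = F, D, C, E, G, A, B, H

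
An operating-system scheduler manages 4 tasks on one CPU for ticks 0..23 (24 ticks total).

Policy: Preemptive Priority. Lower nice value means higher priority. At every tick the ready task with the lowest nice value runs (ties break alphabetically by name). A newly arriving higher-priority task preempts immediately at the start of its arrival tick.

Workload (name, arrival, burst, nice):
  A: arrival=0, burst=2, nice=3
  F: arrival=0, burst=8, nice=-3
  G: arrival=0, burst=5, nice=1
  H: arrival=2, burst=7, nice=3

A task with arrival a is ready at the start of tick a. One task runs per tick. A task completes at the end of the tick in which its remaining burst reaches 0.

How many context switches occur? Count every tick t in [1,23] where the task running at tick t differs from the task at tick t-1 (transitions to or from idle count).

context switches = 4

t=0: ready={A,F,G} → run F
t=1: ready={A,F,G} → run F
t=2: ready={A,F,G,H} → run F
t=3: ready={A,F,G,H} → run F
t=4: ready={A,F,G,H} → run F
t=5: ready={A,F,G,H} → run F
t=6: ready={A,F,G,H} → run F
t=7: ready={A,F,G,H} → run F
t=8: ready={A,G,H} → run G
t=9: ready={A,G,H} → run G
t=10: ready={A,G,H} → run G
t=11: ready={A,G,H} → run G
t=12: ready={A,G,H} → run G
t=13: ready={A,H} → run A
t=14: ready={A,H} → run A
t=15: ready={H} → run H
t=16: ready={H} → run H
t=17: ready={H} → run H
t=18: ready={H} → run H
t=19: ready={H} → run H
t=20: ready={H} → run H
t=21: ready={H} → run H
t=22: (idle)
t=23: (idle)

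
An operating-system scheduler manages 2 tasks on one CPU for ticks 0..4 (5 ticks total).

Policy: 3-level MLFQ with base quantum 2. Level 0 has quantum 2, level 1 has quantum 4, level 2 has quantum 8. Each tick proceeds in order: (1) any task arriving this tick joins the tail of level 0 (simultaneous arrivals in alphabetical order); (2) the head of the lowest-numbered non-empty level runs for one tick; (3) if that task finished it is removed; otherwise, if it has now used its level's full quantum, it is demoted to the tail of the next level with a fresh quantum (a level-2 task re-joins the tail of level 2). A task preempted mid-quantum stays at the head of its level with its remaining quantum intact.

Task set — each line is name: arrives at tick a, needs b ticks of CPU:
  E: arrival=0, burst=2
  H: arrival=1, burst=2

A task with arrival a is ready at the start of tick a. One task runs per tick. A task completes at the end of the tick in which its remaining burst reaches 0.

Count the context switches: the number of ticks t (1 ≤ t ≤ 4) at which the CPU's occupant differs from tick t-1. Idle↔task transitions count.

t=0: L0/L1/L2 = E/-/- → run E
t=1: L0/L1/L2 = EH/-/- → run E
t=2: L0/L1/L2 = H/-/- → run H
t=3: L0/L1/L2 = H/-/- → run H
t=4: (idle)

context switches = 2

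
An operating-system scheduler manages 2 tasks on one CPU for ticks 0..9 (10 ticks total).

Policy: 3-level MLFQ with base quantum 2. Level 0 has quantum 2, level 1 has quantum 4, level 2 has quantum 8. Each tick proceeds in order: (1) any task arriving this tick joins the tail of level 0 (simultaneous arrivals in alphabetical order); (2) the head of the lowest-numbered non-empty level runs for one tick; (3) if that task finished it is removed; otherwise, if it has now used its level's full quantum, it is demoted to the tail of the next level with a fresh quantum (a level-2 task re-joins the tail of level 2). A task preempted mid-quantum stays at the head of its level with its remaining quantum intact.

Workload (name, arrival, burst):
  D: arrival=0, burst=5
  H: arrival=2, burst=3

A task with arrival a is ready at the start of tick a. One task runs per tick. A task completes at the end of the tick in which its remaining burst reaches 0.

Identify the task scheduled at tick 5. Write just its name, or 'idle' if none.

t=0: L0/L1/L2 = D/-/- → run D
t=1: L0/L1/L2 = D/-/- → run D
t=2: L0/L1/L2 = H/D/- → run H
t=3: L0/L1/L2 = H/D/- → run H
t=4: L0/L1/L2 = -/DH/- → run D
t=5: L0/L1/L2 = -/DH/- → run D
t=6: L0/L1/L2 = -/DH/- → run D
t=7: L0/L1/L2 = -/H/- → run H
t=8: (idle)
t=9: (idle)

running at tick 5 = D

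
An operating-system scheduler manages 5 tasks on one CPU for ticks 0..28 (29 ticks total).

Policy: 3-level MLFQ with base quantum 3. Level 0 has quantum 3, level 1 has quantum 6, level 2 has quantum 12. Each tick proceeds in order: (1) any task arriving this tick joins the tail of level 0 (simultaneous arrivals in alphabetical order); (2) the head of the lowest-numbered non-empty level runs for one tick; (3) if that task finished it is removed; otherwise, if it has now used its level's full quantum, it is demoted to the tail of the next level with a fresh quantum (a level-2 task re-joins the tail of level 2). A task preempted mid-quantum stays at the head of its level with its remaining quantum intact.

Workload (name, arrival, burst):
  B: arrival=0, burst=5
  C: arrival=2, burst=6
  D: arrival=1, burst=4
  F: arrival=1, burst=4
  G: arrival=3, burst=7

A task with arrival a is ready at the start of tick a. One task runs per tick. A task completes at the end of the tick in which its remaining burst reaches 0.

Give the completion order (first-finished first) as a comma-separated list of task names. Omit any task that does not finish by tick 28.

completion order = B, D, F, C, G

t=0: L0/L1/L2 = B/-/- → run B
t=1: L0/L1/L2 = BDF/-/- → run B
t=2: L0/L1/L2 = BDFC/-/- → run B
t=3: L0/L1/L2 = DFCG/B/- → run D
t=4: L0/L1/L2 = DFCG/B/- → run D
t=5: L0/L1/L2 = DFCG/B/- → run D
t=6: L0/L1/L2 = FCG/BD/- → run F
t=7: L0/L1/L2 = FCG/BD/- → run F
t=8: L0/L1/L2 = FCG/BD/- → run F
t=9: L0/L1/L2 = CG/BDF/- → run C
t=10: L0/L1/L2 = CG/BDF/- → run C
t=11: L0/L1/L2 = CG/BDF/- → run C
t=12: L0/L1/L2 = G/BDFC/- → run G
t=13: L0/L1/L2 = G/BDFC/- → run G
t=14: L0/L1/L2 = G/BDFC/- → run G
t=15: L0/L1/L2 = -/BDFCG/- → run B
t=16: L0/L1/L2 = -/BDFCG/- → run B
t=17: L0/L1/L2 = -/DFCG/- → run D
t=18: L0/L1/L2 = -/FCG/- → run F
t=19: L0/L1/L2 = -/CG/- → run C
t=20: L0/L1/L2 = -/CG/- → run C
t=21: L0/L1/L2 = -/CG/- → run C
t=22: L0/L1/L2 = -/G/- → run G
t=23: L0/L1/L2 = -/G/- → run G
t=24: L0/L1/L2 = -/G/- → run G
t=25: L0/L1/L2 = -/G/- → run G
t=26: (idle)
t=27: (idle)
t=28: (idle)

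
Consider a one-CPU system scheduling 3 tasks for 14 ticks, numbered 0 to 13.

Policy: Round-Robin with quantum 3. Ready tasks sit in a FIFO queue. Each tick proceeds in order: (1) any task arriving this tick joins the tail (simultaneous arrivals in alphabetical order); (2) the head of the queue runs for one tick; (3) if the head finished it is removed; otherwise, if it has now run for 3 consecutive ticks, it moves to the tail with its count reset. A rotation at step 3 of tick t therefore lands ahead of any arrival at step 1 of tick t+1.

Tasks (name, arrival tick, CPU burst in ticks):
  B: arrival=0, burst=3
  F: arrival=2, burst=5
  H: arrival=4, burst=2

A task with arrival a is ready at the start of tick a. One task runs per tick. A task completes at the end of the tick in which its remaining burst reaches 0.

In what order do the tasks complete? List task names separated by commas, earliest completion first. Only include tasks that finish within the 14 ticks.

completion order = B, H, F

t=0: queue=[B] q_used=0 → run B
t=1: queue=[B] q_used=1 → run B
t=2: queue=[B,F] q_used=2 → run B
t=3: queue=[F] q_used=0 → run F
t=4: queue=[F,H] q_used=1 → run F
t=5: queue=[F,H] q_used=2 → run F
t=6: queue=[H,F] q_used=0 → run H
t=7: queue=[H,F] q_used=1 → run H
t=8: queue=[F] q_used=0 → run F
t=9: queue=[F] q_used=1 → run F
t=10: (idle)
t=11: (idle)
t=12: (idle)
t=13: (idle)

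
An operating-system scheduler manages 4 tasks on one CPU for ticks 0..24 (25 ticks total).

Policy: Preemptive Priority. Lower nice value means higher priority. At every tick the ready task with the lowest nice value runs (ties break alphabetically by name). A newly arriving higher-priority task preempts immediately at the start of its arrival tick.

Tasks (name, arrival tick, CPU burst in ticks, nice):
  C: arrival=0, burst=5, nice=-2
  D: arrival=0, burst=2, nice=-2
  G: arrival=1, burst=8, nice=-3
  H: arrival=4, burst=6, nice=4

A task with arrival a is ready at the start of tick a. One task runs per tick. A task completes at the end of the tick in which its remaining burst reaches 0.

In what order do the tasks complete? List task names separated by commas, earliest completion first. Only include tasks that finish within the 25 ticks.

completion order = G, C, D, H

t=0: ready={C,D} → run C
t=1: ready={C,D,G} → run G
t=2: ready={C,D,G} → run G
t=3: ready={C,D,G} → run G
t=4: ready={C,D,G,H} → run G
t=5: ready={C,D,G,H} → run G
t=6: ready={C,D,G,H} → run G
t=7: ready={C,D,G,H} → run G
t=8: ready={C,D,G,H} → run G
t=9: ready={C,D,H} → run C
t=10: ready={C,D,H} → run C
t=11: ready={C,D,H} → run C
t=12: ready={C,D,H} → run C
t=13: ready={D,H} → run D
t=14: ready={D,H} → run D
t=15: ready={H} → run H
t=16: ready={H} → run H
t=17: ready={H} → run H
t=18: ready={H} → run H
t=19: ready={H} → run H
t=20: ready={H} → run H
t=21: (idle)
t=22: (idle)
t=23: (idle)
t=24: (idle)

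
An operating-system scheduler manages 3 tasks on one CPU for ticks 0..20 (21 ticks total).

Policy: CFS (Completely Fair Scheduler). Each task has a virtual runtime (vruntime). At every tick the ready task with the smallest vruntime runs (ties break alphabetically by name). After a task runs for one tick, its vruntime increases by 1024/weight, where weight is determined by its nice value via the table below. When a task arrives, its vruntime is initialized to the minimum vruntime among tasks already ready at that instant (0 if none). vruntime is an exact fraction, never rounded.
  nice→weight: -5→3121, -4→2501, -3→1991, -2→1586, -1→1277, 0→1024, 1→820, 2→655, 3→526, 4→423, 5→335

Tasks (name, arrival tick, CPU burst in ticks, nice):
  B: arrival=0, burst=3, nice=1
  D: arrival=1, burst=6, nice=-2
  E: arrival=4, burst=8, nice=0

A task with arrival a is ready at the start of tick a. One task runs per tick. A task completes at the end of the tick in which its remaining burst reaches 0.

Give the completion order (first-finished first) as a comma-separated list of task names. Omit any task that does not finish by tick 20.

t=0: vr[B=0] → run B
t=1: vr[B=256/205 D=256/205] → run B
t=2: vr[B=512/205 D=256/205] → run D
t=3: vr[B=512/205 D=307968/162565] → run D
t=4: vr[B=512/205 D=412928/162565 E=512/205] → run B
t=5: vr[D=412928/162565 E=512/205] → run E
t=6: vr[D=412928/162565 E=717/205] → run D
t=7: vr[D=517888/162565 E=717/205] → run D
t=8: vr[D=622848/162565 E=717/205] → run E
t=9: vr[D=622848/162565 E=922/205] → run D
t=10: vr[D=727808/162565 E=922/205] → run D
t=11: vr[E=922/205] → run E
t=12: vr[E=1127/205] → run E
t=13: vr[E=1332/205] → run E
t=14: vr[E=1537/205] → run E
t=15: vr[E=1742/205] → run E
t=16: vr[E=1947/205] → run E
t=17: (idle)
t=18: (idle)
t=19: (idle)
t=20: (idle)

completion order = B, D, E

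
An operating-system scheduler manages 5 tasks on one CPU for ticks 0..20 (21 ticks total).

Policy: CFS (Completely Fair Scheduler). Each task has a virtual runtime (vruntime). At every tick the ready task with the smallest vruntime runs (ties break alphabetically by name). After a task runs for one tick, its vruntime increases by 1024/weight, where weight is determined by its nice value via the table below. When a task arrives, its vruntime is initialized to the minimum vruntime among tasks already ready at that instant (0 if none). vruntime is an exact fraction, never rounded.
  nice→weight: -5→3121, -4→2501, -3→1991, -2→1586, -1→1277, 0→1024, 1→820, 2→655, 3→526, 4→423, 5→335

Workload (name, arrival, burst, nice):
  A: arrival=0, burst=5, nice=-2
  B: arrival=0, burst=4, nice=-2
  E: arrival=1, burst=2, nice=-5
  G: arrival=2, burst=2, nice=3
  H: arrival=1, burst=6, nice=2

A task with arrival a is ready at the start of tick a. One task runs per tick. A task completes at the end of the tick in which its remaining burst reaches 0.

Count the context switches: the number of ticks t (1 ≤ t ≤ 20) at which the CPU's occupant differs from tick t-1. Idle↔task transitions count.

t=0: vr[A=0 B=0] → run A
t=1: vr[A=512/793 B=0 E=0 H=0] → run B
t=2: vr[A=512/793 B=512/793 E=0 G=0 H=0] → run E
t=3: vr[A=512/793 B=512/793 E=1024/3121 G=0 H=0] → run G
t=4: vr[A=512/793 B=512/793 E=1024/3121 G=512/263 H=0] → run H
t=5: vr[A=512/793 B=512/793 E=1024/3121 G=512/263 H=1024/655] → run E
t=6: vr[A=512/793 B=512/793 G=512/263 H=1024/655] → run A
t=7: vr[A=1024/793 B=512/793 G=512/263 H=1024/655] → run B
t=8: vr[A=1024/793 B=1024/793 G=512/263 H=1024/655] → run A
t=9: vr[A=1536/793 B=1024/793 G=512/263 H=1024/655] → run B
t=10: vr[A=1536/793 B=1536/793 G=512/263 H=1024/655] → run H
t=11: vr[A=1536/793 B=1536/793 G=512/263 H=2048/655] → run A
t=12: vr[A=2048/793 B=1536/793 G=512/263 H=2048/655] → run B
t=13: vr[A=2048/793 G=512/263 H=2048/655] → run G
t=14: vr[A=2048/793 H=2048/655] → run A
t=15: vr[H=2048/655] → run H
t=16: vr[H=3072/655] → run H
t=17: vr[H=4096/655] → run H
t=18: vr[H=1024/131] → run H
t=19: (idle)
t=20: (idle)

context switches = 16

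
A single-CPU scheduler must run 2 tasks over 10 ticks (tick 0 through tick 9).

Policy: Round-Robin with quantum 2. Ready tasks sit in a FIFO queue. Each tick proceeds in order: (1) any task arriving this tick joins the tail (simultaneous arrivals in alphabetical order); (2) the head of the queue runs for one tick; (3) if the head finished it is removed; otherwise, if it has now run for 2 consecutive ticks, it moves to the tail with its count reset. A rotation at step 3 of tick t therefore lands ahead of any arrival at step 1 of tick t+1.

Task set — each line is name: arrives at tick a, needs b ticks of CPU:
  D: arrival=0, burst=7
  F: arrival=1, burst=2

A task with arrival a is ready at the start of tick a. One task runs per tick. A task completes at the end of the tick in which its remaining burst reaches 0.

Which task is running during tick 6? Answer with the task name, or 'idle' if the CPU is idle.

running at tick 6 = D

t=0: queue=[D] q_used=0 → run D
t=1: queue=[D,F] q_used=1 → run D
t=2: queue=[F,D] q_used=0 → run F
t=3: queue=[F,D] q_used=1 → run F
t=4: queue=[D] q_used=0 → run D
t=5: queue=[D] q_used=1 → run D
t=6: queue=[D] q_used=0 → run D
t=7: queue=[D] q_used=1 → run D
t=8: queue=[D] q_used=0 → run D
t=9: (idle)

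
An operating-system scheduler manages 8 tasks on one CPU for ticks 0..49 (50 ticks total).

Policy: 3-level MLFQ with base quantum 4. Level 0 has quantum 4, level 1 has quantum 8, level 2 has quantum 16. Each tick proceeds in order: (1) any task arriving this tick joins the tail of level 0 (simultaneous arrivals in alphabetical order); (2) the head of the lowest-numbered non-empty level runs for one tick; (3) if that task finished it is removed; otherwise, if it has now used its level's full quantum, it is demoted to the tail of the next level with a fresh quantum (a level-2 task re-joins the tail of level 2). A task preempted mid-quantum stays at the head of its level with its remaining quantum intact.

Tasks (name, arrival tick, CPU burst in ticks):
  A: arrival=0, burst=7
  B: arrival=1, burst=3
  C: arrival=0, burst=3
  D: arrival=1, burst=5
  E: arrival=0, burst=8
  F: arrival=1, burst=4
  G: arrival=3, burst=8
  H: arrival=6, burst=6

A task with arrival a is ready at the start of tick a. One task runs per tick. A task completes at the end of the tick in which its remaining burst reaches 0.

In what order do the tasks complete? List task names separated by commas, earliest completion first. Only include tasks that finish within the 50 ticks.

completion order = C, B, F, A, E, D, G, H

t=0: L0/L1/L2 = ACE/-/- → run A
t=1: L0/L1/L2 = ACEBDF/-/- → run A
t=2: L0/L1/L2 = ACEBDF/-/- → run A
t=3: L0/L1/L2 = ACEBDFG/-/- → run A
t=4: L0/L1/L2 = CEBDFG/A/- → run C
t=5: L0/L1/L2 = CEBDFG/A/- → run C
t=6: L0/L1/L2 = CEBDFGH/A/- → run C
t=7: L0/L1/L2 = EBDFGH/A/- → run E
t=8: L0/L1/L2 = EBDFGH/A/- → run E
t=9: L0/L1/L2 = EBDFGH/A/- → run E
t=10: L0/L1/L2 = EBDFGH/A/- → run E
t=11: L0/L1/L2 = BDFGH/AE/- → run B
t=12: L0/L1/L2 = BDFGH/AE/- → run B
t=13: L0/L1/L2 = BDFGH/AE/- → run B
t=14: L0/L1/L2 = DFGH/AE/- → run D
t=15: L0/L1/L2 = DFGH/AE/- → run D
t=16: L0/L1/L2 = DFGH/AE/- → run D
t=17: L0/L1/L2 = DFGH/AE/- → run D
t=18: L0/L1/L2 = FGH/AED/- → run F
t=19: L0/L1/L2 = FGH/AED/- → run F
t=20: L0/L1/L2 = FGH/AED/- → run F
t=21: L0/L1/L2 = FGH/AED/- → run F
t=22: L0/L1/L2 = GH/AED/- → run G
t=23: L0/L1/L2 = GH/AED/- → run G
t=24: L0/L1/L2 = GH/AED/- → run G
t=25: L0/L1/L2 = GH/AED/- → run G
t=26: L0/L1/L2 = H/AEDG/- → run H
t=27: L0/L1/L2 = H/AEDG/- → run H
t=28: L0/L1/L2 = H/AEDG/- → run H
t=29: L0/L1/L2 = H/AEDG/- → run H
t=30: L0/L1/L2 = -/AEDGH/- → run A
t=31: L0/L1/L2 = -/AEDGH/- → run A
t=32: L0/L1/L2 = -/AEDGH/- → run A
t=33: L0/L1/L2 = -/EDGH/- → run E
t=34: L0/L1/L2 = -/EDGH/- → run E
t=35: L0/L1/L2 = -/EDGH/- → run E
t=36: L0/L1/L2 = -/EDGH/- → run E
t=37: L0/L1/L2 = -/DGH/- → run D
t=38: L0/L1/L2 = -/GH/- → run G
t=39: L0/L1/L2 = -/GH/- → run G
t=40: L0/L1/L2 = -/GH/- → run G
t=41: L0/L1/L2 = -/GH/- → run G
t=42: L0/L1/L2 = -/H/- → run H
t=43: L0/L1/L2 = -/H/- → run H
t=44: (idle)
t=45: (idle)
t=46: (idle)
t=47: (idle)
t=48: (idle)
t=49: (idle)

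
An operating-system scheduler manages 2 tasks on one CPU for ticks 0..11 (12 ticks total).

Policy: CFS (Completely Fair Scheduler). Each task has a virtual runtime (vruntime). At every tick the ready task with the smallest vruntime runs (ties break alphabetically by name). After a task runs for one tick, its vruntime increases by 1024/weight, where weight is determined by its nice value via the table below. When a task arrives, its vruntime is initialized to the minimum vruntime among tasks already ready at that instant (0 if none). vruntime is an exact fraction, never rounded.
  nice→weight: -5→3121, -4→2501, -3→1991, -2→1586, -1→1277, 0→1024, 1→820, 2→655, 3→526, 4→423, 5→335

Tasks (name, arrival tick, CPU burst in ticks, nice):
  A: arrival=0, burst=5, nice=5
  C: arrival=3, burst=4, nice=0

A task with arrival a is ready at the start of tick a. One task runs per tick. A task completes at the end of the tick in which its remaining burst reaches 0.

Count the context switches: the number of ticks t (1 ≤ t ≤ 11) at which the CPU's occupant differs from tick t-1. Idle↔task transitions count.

t=0: vr[A=0] → run A
t=1: vr[A=1024/335] → run A
t=2: vr[A=2048/335] → run A
t=3: vr[A=3072/335 C=3072/335] → run A
t=4: vr[A=4096/335 C=3072/335] → run C
t=5: vr[A=4096/335 C=3407/335] → run C
t=6: vr[A=4096/335 C=3742/335] → run C
t=7: vr[A=4096/335 C=4077/335] → run C
t=8: vr[A=4096/335] → run A
t=9: (idle)
t=10: (idle)
t=11: (idle)

context switches = 3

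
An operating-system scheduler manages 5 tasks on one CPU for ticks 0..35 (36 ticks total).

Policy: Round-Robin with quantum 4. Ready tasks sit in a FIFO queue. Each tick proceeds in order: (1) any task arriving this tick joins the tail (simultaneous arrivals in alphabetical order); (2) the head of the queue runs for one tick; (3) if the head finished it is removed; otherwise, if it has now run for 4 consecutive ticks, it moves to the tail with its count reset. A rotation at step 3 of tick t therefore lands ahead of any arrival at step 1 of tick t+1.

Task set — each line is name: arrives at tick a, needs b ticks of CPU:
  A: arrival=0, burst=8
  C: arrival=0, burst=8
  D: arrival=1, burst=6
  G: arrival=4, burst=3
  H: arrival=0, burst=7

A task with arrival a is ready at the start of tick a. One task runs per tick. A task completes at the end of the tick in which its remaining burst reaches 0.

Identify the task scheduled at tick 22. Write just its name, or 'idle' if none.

running at tick 22 = G

t=0: queue=[A,C,H] q_used=0 → run A
t=1: queue=[A,C,H,D] q_used=1 → run A
t=2: queue=[A,C,H,D] q_used=2 → run A
t=3: queue=[A,C,H,D] q_used=3 → run A
t=4: queue=[C,H,D,A,G] q_used=0 → run C
t=5: queue=[C,H,D,A,G] q_used=1 → run C
t=6: queue=[C,H,D,A,G] q_used=2 → run C
t=7: queue=[C,H,D,A,G] q_used=3 → run C
t=8: queue=[H,D,A,G,C] q_used=0 → run H
t=9: queue=[H,D,A,G,C] q_used=1 → run H
t=10: queue=[H,D,A,G,C] q_used=2 → run H
t=11: queue=[H,D,A,G,C] q_used=3 → run H
t=12: queue=[D,A,G,C,H] q_used=0 → run D
t=13: queue=[D,A,G,C,H] q_used=1 → run D
t=14: queue=[D,A,G,C,H] q_used=2 → run D
t=15: queue=[D,A,G,C,H] q_used=3 → run D
t=16: queue=[A,G,C,H,D] q_used=0 → run A
t=17: queue=[A,G,C,H,D] q_used=1 → run A
t=18: queue=[A,G,C,H,D] q_used=2 → run A
t=19: queue=[A,G,C,H,D] q_used=3 → run A
t=20: queue=[G,C,H,D] q_used=0 → run G
t=21: queue=[G,C,H,D] q_used=1 → run G
t=22: queue=[G,C,H,D] q_used=2 → run G
t=23: queue=[C,H,D] q_used=0 → run C
t=24: queue=[C,H,D] q_used=1 → run C
t=25: queue=[C,H,D] q_used=2 → run C
t=26: queue=[C,H,D] q_used=3 → run C
t=27: queue=[H,D] q_used=0 → run H
t=28: queue=[H,D] q_used=1 → run H
t=29: queue=[H,D] q_used=2 → run H
t=30: queue=[D] q_used=0 → run D
t=31: queue=[D] q_used=1 → run D
t=32: (idle)
t=33: (idle)
t=34: (idle)
t=35: (idle)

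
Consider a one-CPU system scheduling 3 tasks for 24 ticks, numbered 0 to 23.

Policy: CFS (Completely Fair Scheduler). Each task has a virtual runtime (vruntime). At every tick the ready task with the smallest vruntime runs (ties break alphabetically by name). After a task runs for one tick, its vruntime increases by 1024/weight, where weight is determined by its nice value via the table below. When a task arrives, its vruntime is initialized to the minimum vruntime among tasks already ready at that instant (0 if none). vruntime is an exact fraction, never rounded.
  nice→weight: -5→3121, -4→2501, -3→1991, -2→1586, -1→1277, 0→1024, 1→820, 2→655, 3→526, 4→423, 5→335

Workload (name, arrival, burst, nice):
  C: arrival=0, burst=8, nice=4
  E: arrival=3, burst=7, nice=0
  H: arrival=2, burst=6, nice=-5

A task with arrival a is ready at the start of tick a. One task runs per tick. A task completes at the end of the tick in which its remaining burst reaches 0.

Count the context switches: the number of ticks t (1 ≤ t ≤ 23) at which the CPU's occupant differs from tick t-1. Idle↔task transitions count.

t=0: vr[C=0] → run C
t=1: vr[C=1024/423] → run C
t=2: vr[C=2048/423 H=2048/423] → run C
t=3: vr[C=1024/141 E=2048/423 H=2048/423] → run E
t=4: vr[C=1024/141 E=2471/423 H=2048/423] → run H
t=5: vr[C=1024/141 E=2471/423 H=6824960/1320183] → run H
t=6: vr[C=1024/141 E=2471/423 H=7258112/1320183] → run H
t=7: vr[C=1024/141 E=2471/423 H=7691264/1320183] → run H
t=8: vr[C=1024/141 E=2471/423 H=8124416/1320183] → run E
t=9: vr[C=1024/141 E=2894/423 H=8124416/1320183] → run H
t=10: vr[C=1024/141 E=2894/423 H=8557568/1320183] → run H
t=11: vr[C=1024/141 E=2894/423] → run E
t=12: vr[C=1024/141 E=3317/423] → run C
t=13: vr[C=4096/423 E=3317/423] → run E
t=14: vr[C=4096/423 E=3740/423] → run E
t=15: vr[C=4096/423 E=4163/423] → run C
t=16: vr[C=5120/423 E=4163/423] → run E
t=17: vr[C=5120/423 E=4586/423] → run E
t=18: vr[C=5120/423] → run C
t=19: vr[C=2048/141] → run C
t=20: vr[C=7168/423] → run C
t=21: (idle)
t=22: (idle)
t=23: (idle)

context switches = 11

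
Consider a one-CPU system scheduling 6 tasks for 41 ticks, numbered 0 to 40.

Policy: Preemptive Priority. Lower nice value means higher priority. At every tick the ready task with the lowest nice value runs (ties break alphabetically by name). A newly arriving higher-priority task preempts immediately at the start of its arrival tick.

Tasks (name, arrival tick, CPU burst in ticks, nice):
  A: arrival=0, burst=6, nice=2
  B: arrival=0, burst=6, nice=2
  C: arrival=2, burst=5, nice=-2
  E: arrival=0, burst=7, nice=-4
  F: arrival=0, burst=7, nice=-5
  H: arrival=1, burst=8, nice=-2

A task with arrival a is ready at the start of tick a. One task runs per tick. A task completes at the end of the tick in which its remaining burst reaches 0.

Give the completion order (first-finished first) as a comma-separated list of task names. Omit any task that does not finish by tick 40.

completion order = F, E, C, H, A, B

t=0: ready={A,B,E,F} → run F
t=1: ready={A,B,E,F,H} → run F
t=2: ready={A,B,C,E,F,H} → run F
t=3: ready={A,B,C,E,F,H} → run F
t=4: ready={A,B,C,E,F,H} → run F
t=5: ready={A,B,C,E,F,H} → run F
t=6: ready={A,B,C,E,F,H} → run F
t=7: ready={A,B,C,E,H} → run E
t=8: ready={A,B,C,E,H} → run E
t=9: ready={A,B,C,E,H} → run E
t=10: ready={A,B,C,E,H} → run E
t=11: ready={A,B,C,E,H} → run E
t=12: ready={A,B,C,E,H} → run E
t=13: ready={A,B,C,E,H} → run E
t=14: ready={A,B,C,H} → run C
t=15: ready={A,B,C,H} → run C
t=16: ready={A,B,C,H} → run C
t=17: ready={A,B,C,H} → run C
t=18: ready={A,B,C,H} → run C
t=19: ready={A,B,H} → run H
t=20: ready={A,B,H} → run H
t=21: ready={A,B,H} → run H
t=22: ready={A,B,H} → run H
t=23: ready={A,B,H} → run H
t=24: ready={A,B,H} → run H
t=25: ready={A,B,H} → run H
t=26: ready={A,B,H} → run H
t=27: ready={A,B} → run A
t=28: ready={A,B} → run A
t=29: ready={A,B} → run A
t=30: ready={A,B} → run A
t=31: ready={A,B} → run A
t=32: ready={A,B} → run A
t=33: ready={B} → run B
t=34: ready={B} → run B
t=35: ready={B} → run B
t=36: ready={B} → run B
t=37: ready={B} → run B
t=38: ready={B} → run B
t=39: (idle)
t=40: (idle)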